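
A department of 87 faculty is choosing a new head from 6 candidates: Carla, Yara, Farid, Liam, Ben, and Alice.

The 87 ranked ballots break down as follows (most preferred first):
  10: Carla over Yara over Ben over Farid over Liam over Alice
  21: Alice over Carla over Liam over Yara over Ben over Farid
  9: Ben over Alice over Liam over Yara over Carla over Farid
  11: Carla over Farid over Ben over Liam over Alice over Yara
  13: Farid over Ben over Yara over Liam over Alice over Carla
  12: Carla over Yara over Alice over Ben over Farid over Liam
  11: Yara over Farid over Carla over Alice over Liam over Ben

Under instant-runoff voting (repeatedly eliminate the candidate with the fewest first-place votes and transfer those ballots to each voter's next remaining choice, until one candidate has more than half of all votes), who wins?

Carla

Round 1: Carla 33, Yara 11, Farid 13, Liam 0, Ben 9, Alice 21. Liam eliminated.
Round 2: Carla 33, Yara 11, Farid 13, Ben 9, Alice 21. Ben eliminated.
Round 3: Carla 33, Yara 11, Farid 13, Alice 30. Yara eliminated.
Round 4: Carla 33, Farid 24, Alice 30. Farid eliminated.
Round 5: Carla 44, Alice 43. Carla has a majority (≥44).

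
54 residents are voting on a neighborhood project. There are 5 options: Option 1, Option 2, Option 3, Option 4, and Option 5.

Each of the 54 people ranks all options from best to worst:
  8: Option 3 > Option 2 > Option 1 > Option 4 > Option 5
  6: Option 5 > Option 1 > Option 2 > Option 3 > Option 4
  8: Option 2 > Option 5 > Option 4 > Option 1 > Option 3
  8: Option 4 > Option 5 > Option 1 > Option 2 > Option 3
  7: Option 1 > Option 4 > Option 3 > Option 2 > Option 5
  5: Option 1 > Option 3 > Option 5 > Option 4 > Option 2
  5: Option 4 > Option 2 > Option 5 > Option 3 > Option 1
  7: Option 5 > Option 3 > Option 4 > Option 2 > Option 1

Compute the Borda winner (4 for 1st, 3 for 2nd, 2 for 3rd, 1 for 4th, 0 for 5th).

Option 5

Option 1: 8×2 + 6×3 + 8×1 + 8×2 + 7×4 + 5×4 + 5×0 + 7×0 = 106
Option 2: 8×3 + 6×2 + 8×4 + 8×1 + 7×1 + 5×0 + 5×3 + 7×1 = 105
Option 3: 8×4 + 6×1 + 8×0 + 8×0 + 7×2 + 5×3 + 5×1 + 7×3 = 93
Option 4: 8×1 + 6×0 + 8×2 + 8×4 + 7×3 + 5×1 + 5×4 + 7×2 = 116
Option 5: 8×0 + 6×4 + 8×3 + 8×3 + 7×0 + 5×2 + 5×2 + 7×4 = 120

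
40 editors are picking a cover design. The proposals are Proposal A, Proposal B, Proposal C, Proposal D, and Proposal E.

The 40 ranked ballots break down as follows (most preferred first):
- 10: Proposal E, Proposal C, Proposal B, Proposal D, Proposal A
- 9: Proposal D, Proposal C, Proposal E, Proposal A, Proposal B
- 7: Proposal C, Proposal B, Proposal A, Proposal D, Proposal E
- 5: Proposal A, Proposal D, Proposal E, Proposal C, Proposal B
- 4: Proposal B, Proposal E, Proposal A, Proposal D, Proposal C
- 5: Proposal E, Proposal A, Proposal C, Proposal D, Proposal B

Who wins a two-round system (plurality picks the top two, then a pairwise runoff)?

Proposal D

Round 1 first-place votes: Proposal A 5, Proposal B 4, Proposal C 7, Proposal D 9, Proposal E 15. Proposal E and Proposal D advance.
Runoff: Proposal E is ranked above Proposal D on 19 ballots, Proposal D above Proposal E on 21.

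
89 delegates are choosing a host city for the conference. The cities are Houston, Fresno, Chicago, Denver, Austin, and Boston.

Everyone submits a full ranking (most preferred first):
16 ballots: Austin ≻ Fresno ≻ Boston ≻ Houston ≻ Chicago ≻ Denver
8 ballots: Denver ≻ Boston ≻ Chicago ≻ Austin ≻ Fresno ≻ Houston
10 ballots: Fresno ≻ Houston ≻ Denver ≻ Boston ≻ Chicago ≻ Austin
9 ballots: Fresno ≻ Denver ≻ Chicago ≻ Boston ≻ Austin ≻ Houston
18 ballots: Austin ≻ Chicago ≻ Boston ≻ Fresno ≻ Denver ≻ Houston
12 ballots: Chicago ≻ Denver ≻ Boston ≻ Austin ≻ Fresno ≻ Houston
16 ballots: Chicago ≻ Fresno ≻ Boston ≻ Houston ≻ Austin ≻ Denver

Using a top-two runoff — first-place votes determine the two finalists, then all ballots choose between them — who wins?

Chicago

Round 1 first-place votes: Houston 0, Fresno 19, Chicago 28, Denver 8, Austin 34, Boston 0. Austin and Chicago advance.
Runoff: Austin is ranked above Chicago on 34 ballots, Chicago above Austin on 55.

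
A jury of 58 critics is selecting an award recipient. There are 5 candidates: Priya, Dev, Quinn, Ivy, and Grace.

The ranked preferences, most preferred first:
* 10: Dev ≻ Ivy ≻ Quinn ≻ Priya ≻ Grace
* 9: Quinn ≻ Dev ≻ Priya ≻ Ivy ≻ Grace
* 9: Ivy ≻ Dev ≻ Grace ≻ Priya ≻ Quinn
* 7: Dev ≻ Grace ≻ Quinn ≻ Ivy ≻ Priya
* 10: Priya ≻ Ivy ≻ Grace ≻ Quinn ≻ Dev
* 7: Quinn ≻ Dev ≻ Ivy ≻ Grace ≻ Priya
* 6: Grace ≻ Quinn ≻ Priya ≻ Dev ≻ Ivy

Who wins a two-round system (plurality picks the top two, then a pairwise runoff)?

Quinn

Round 1 first-place votes: Priya 10, Dev 17, Quinn 16, Ivy 9, Grace 6. Dev and Quinn advance.
Runoff: Dev is ranked above Quinn on 26 ballots, Quinn above Dev on 32.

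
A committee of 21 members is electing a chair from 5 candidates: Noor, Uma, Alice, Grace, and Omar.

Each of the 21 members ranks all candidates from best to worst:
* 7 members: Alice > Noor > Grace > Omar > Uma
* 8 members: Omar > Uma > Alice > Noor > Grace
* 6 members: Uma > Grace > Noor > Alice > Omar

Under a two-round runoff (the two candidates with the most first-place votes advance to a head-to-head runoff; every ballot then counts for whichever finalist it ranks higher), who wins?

Round 1 first-place votes: Noor 0, Uma 6, Alice 7, Grace 0, Omar 8. Omar and Alice advance.
Runoff: Omar is ranked above Alice on 8 ballots, Alice above Omar on 13.

Alice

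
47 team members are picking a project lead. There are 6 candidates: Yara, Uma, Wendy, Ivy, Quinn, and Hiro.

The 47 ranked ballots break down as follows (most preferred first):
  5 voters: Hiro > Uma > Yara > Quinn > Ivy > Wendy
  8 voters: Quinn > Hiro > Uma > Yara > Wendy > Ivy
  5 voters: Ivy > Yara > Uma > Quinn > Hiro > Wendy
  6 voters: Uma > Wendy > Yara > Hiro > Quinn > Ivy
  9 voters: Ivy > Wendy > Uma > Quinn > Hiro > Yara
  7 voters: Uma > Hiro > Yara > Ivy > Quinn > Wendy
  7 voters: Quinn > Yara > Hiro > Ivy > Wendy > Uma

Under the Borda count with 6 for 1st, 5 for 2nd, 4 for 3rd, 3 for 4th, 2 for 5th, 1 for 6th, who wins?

Yara: 5×4 + 8×3 + 5×5 + 6×4 + 9×1 + 7×4 + 7×5 = 165
Uma: 5×5 + 8×4 + 5×4 + 6×6 + 9×4 + 7×6 + 7×1 = 198
Wendy: 5×1 + 8×2 + 5×1 + 6×5 + 9×5 + 7×1 + 7×2 = 122
Ivy: 5×2 + 8×1 + 5×6 + 6×1 + 9×6 + 7×3 + 7×3 = 150
Quinn: 5×3 + 8×6 + 5×3 + 6×2 + 9×3 + 7×2 + 7×6 = 173
Hiro: 5×6 + 8×5 + 5×2 + 6×3 + 9×2 + 7×5 + 7×4 = 179

Uma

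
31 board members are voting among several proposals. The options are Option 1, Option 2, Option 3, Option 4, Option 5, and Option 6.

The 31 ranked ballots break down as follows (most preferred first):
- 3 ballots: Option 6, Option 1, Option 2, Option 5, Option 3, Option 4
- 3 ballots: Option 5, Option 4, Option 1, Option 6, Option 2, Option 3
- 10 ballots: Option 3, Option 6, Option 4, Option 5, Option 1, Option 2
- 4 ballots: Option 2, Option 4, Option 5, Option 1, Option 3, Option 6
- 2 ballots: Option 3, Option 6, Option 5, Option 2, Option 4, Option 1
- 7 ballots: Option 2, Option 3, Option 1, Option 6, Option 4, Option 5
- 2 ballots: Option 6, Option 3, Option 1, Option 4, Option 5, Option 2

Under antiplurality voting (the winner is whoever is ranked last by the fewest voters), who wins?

Option 1

Last-place votes: Option 1 2, Option 2 12, Option 3 3, Option 4 3, Option 5 7, Option 6 4.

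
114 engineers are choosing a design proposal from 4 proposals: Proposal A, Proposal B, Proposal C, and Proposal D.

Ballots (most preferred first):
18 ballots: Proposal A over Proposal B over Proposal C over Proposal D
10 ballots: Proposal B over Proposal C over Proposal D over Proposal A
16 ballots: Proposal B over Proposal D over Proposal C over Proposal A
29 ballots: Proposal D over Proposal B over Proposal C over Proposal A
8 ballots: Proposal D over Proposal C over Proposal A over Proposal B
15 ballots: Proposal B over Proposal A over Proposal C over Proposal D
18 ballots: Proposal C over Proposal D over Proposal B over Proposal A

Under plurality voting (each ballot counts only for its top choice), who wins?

Proposal B

First-place votes: Proposal A 18, Proposal B 41, Proposal C 18, Proposal D 37.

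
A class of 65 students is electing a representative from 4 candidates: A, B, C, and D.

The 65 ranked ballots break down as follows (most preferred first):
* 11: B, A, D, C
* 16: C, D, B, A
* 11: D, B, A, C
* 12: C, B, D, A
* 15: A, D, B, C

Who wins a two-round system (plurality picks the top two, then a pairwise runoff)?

Round 1 first-place votes: A 15, B 11, C 28, D 11. C and A advance.
Runoff: C is ranked above A on 28 ballots, A above C on 37.

A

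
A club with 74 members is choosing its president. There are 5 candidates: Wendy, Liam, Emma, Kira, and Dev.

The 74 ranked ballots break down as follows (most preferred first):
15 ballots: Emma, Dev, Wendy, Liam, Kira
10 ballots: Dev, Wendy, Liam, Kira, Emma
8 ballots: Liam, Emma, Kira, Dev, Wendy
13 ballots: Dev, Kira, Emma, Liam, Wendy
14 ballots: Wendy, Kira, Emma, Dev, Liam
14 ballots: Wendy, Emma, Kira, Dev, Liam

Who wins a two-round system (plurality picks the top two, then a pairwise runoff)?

Round 1 first-place votes: Wendy 28, Liam 8, Emma 15, Kira 0, Dev 23. Wendy and Dev advance.
Runoff: Wendy is ranked above Dev on 28 ballots, Dev above Wendy on 46.

Dev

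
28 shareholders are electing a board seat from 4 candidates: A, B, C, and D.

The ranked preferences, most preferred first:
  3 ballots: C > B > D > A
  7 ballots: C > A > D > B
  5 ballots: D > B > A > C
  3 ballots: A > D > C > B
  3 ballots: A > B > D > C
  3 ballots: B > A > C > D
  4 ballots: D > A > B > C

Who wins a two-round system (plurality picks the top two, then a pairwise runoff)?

D

Round 1 first-place votes: A 6, B 3, C 10, D 9. C and D advance.
Runoff: C is ranked above D on 13 ballots, D above C on 15.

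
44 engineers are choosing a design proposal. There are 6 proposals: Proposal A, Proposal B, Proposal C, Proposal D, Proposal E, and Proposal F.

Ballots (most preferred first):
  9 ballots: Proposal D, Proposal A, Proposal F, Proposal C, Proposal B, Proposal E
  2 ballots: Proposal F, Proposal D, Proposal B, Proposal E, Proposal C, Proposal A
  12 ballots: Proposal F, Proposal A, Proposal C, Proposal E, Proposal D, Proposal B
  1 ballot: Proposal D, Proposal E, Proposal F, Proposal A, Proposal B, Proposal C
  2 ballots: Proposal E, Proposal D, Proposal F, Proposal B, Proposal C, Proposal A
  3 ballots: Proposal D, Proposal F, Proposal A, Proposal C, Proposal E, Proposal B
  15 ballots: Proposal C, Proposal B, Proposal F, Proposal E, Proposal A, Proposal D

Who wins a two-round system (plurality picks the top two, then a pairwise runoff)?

Proposal F

Round 1 first-place votes: Proposal A 0, Proposal B 0, Proposal C 15, Proposal D 13, Proposal E 2, Proposal F 14. Proposal C and Proposal F advance.
Runoff: Proposal C is ranked above Proposal F on 15 ballots, Proposal F above Proposal C on 29.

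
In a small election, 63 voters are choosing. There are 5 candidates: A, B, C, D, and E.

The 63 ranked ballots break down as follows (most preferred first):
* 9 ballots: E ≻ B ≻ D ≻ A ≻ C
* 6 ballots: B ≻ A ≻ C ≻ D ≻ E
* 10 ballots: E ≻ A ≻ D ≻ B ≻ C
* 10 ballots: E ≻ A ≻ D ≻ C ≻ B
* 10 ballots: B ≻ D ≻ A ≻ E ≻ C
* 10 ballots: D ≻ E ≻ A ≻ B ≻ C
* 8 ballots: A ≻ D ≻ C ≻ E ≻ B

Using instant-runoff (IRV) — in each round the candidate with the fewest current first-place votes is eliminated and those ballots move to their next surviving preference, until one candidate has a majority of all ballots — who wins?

D

Round 1: A 8, B 16, C 0, D 10, E 29. C eliminated.
Round 2: A 8, B 16, D 10, E 29. A eliminated.
Round 3: B 16, D 18, E 29. B eliminated.
Round 4: D 34, E 29. D has a majority (≥32).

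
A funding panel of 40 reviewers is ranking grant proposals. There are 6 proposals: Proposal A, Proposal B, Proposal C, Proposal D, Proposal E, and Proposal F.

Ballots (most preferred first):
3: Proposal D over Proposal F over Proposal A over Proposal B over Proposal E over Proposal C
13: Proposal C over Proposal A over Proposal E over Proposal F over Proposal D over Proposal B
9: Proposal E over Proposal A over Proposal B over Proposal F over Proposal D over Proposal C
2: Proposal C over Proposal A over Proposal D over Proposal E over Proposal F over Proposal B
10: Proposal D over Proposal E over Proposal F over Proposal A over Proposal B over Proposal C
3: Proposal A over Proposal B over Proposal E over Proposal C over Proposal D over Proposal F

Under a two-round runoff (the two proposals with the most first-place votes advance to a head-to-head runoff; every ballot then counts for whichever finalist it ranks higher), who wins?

Round 1 first-place votes: Proposal A 3, Proposal B 0, Proposal C 15, Proposal D 13, Proposal E 9, Proposal F 0. Proposal C and Proposal D advance.
Runoff: Proposal C is ranked above Proposal D on 18 ballots, Proposal D above Proposal C on 22.

Proposal D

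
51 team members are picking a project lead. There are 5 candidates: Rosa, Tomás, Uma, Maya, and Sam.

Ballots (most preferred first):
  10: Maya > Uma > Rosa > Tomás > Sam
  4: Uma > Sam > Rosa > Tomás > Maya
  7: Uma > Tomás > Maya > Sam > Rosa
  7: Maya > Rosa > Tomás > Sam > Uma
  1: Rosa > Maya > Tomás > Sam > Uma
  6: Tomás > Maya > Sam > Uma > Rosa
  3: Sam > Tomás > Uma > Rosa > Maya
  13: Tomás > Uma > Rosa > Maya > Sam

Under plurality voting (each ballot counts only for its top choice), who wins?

First-place votes: Rosa 1, Tomás 19, Uma 11, Maya 17, Sam 3.

Tomás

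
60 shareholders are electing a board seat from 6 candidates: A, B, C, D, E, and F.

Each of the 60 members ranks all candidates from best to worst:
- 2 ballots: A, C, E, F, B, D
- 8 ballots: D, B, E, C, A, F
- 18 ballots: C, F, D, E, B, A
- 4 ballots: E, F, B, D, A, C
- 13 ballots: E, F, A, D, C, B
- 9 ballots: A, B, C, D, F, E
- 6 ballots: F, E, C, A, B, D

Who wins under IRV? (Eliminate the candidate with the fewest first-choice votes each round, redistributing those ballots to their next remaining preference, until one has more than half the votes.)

E

Round 1: A 11, B 0, C 18, D 8, E 17, F 6. B eliminated.
Round 2: A 11, C 18, D 8, E 17, F 6. F eliminated.
Round 3: A 11, C 18, D 8, E 23. D eliminated.
Round 4: A 11, C 18, E 31. E has a majority (≥31).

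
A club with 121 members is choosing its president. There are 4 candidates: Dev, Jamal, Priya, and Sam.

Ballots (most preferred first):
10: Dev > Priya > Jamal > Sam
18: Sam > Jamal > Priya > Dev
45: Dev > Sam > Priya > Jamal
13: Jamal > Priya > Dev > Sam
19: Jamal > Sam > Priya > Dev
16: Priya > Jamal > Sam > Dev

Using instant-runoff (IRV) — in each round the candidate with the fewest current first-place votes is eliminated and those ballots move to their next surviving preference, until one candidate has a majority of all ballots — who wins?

Round 1: Dev 55, Jamal 32, Priya 16, Sam 18. Priya eliminated.
Round 2: Dev 55, Jamal 48, Sam 18. Sam eliminated.
Round 3: Dev 55, Jamal 66. Jamal has a majority (≥61).

Jamal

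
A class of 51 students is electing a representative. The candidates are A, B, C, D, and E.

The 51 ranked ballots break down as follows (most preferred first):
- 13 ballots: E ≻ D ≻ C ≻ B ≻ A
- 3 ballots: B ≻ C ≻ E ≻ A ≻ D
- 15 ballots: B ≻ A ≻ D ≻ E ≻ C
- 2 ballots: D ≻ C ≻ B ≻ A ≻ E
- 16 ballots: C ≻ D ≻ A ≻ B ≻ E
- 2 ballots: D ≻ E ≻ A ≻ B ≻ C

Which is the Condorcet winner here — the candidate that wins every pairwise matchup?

D vs A: 33–18
D vs B: 33–18
D vs C: 32–19
D vs E: 35–16
D beats every other candidate.

D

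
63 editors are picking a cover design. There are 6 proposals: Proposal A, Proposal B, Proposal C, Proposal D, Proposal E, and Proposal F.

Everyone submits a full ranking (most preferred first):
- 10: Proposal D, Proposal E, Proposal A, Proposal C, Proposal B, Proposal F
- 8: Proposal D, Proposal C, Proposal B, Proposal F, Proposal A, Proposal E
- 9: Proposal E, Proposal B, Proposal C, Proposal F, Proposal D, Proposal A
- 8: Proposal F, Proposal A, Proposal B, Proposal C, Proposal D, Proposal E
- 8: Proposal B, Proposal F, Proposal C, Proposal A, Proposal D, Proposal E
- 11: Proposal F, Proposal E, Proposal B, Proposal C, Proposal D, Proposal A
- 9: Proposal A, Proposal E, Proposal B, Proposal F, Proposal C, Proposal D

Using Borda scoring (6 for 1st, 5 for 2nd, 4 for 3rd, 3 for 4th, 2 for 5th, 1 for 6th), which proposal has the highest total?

Proposal B

Proposal A: 10×4 + 8×2 + 9×1 + 8×5 + 8×3 + 11×1 + 9×6 = 194
Proposal B: 10×2 + 8×4 + 9×5 + 8×4 + 8×6 + 11×4 + 9×4 = 257
Proposal C: 10×3 + 8×5 + 9×4 + 8×3 + 8×4 + 11×3 + 9×2 = 213
Proposal D: 10×6 + 8×6 + 9×2 + 8×2 + 8×2 + 11×2 + 9×1 = 189
Proposal E: 10×5 + 8×1 + 9×6 + 8×1 + 8×1 + 11×5 + 9×5 = 228
Proposal F: 10×1 + 8×3 + 9×3 + 8×6 + 8×5 + 11×6 + 9×3 = 242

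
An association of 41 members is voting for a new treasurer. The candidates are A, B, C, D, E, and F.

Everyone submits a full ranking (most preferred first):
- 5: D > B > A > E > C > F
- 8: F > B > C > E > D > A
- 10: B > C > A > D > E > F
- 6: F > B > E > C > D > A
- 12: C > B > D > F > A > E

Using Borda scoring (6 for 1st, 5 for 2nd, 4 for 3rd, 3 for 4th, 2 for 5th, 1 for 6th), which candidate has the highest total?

A: 5×4 + 8×1 + 10×4 + 6×1 + 12×2 = 98
B: 5×5 + 8×5 + 10×6 + 6×5 + 12×5 = 215
C: 5×2 + 8×4 + 10×5 + 6×3 + 12×6 = 182
D: 5×6 + 8×2 + 10×3 + 6×2 + 12×4 = 136
E: 5×3 + 8×3 + 10×2 + 6×4 + 12×1 = 95
F: 5×1 + 8×6 + 10×1 + 6×6 + 12×3 = 135

B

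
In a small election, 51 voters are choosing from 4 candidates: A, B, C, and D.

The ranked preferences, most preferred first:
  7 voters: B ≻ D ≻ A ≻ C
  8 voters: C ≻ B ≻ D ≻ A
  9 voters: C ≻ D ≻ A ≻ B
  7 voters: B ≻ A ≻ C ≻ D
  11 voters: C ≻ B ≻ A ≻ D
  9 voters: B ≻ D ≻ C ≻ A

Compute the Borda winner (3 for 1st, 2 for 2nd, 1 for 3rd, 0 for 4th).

A: 7×1 + 8×0 + 9×1 + 7×2 + 11×1 + 9×0 = 41
B: 7×3 + 8×2 + 9×0 + 7×3 + 11×2 + 9×3 = 107
C: 7×0 + 8×3 + 9×3 + 7×1 + 11×3 + 9×1 = 100
D: 7×2 + 8×1 + 9×2 + 7×0 + 11×0 + 9×2 = 58

B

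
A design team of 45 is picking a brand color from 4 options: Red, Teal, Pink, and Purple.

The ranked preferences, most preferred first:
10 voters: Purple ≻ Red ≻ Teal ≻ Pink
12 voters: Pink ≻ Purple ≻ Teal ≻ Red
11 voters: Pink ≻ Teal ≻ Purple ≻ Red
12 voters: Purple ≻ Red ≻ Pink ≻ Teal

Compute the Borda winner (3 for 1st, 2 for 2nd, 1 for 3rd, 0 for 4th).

Purple

Red: 10×2 + 12×0 + 11×0 + 12×2 = 44
Teal: 10×1 + 12×1 + 11×2 + 12×0 = 44
Pink: 10×0 + 12×3 + 11×3 + 12×1 = 81
Purple: 10×3 + 12×2 + 11×1 + 12×3 = 101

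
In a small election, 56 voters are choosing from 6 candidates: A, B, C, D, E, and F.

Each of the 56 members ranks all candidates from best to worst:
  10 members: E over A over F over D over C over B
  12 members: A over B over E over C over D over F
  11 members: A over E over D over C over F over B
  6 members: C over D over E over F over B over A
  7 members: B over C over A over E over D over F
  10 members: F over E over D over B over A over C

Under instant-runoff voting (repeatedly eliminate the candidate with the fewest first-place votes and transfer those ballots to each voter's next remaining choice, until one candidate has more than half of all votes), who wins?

A

Round 1: A 23, B 7, C 6, D 0, E 10, F 10. D eliminated.
Round 2: A 23, B 7, C 6, E 10, F 10. C eliminated.
Round 3: A 23, B 7, E 16, F 10. B eliminated.
Round 4: A 30, E 16, F 10. A has a majority (≥29).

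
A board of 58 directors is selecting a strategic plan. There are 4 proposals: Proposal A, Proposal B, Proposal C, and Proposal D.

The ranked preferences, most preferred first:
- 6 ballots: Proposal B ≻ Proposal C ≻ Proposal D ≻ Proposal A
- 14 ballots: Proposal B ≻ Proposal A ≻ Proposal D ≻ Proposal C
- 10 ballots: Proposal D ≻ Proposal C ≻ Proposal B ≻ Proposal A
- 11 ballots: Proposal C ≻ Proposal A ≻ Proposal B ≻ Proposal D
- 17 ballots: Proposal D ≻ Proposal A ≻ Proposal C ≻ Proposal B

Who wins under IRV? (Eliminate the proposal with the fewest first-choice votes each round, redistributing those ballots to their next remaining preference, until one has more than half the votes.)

Round 1: Proposal A 0, Proposal B 20, Proposal C 11, Proposal D 27. Proposal A eliminated.
Round 2: Proposal B 20, Proposal C 11, Proposal D 27. Proposal C eliminated.
Round 3: Proposal B 31, Proposal D 27. Proposal B has a majority (≥30).

Proposal B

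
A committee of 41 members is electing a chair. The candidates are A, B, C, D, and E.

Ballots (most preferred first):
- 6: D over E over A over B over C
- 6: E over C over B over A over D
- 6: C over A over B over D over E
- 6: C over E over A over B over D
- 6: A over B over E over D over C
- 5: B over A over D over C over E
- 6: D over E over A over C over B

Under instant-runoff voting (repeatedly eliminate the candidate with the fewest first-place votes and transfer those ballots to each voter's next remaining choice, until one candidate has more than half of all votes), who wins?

Round 1: A 6, B 5, C 12, D 12, E 6. B eliminated.
Round 2: A 11, C 12, D 12, E 6. E eliminated.
Round 3: A 11, C 18, D 12. A eliminated.
Round 4: C 18, D 23. D has a majority (≥21).

D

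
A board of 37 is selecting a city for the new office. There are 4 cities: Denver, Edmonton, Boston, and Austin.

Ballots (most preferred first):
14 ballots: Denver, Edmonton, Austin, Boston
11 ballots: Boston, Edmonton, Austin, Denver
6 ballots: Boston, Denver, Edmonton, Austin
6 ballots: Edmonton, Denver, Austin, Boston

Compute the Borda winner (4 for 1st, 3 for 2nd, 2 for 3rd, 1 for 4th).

Denver: 14×4 + 11×1 + 6×3 + 6×3 = 103
Edmonton: 14×3 + 11×3 + 6×2 + 6×4 = 111
Boston: 14×1 + 11×4 + 6×4 + 6×1 = 88
Austin: 14×2 + 11×2 + 6×1 + 6×2 = 68

Edmonton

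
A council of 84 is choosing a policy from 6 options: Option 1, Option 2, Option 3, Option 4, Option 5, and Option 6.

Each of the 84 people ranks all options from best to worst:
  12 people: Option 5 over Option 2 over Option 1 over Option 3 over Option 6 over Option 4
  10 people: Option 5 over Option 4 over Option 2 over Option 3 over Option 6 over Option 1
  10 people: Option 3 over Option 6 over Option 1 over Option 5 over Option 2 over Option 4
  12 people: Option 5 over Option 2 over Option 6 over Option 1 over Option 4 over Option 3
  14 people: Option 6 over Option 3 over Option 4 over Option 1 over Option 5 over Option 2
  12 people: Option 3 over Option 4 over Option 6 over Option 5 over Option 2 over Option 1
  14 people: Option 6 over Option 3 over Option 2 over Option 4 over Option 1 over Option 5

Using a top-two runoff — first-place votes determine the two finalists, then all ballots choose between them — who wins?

Round 1 first-place votes: Option 1 0, Option 2 0, Option 3 22, Option 4 0, Option 5 34, Option 6 28. Option 5 and Option 6 advance.
Runoff: Option 5 is ranked above Option 6 on 34 ballots, Option 6 above Option 5 on 50.

Option 6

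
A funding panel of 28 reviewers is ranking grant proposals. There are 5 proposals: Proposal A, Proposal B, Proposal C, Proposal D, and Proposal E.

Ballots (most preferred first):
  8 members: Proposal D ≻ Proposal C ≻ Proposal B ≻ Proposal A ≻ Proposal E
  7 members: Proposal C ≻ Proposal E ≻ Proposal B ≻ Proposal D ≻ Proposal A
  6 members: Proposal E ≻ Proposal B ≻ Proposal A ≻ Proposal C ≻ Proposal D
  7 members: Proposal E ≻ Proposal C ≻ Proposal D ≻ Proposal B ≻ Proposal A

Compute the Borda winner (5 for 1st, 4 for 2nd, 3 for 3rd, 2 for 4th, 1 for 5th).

Proposal C

Proposal A: 8×2 + 7×1 + 6×3 + 7×1 = 48
Proposal B: 8×3 + 7×3 + 6×4 + 7×2 = 83
Proposal C: 8×4 + 7×5 + 6×2 + 7×4 = 107
Proposal D: 8×5 + 7×2 + 6×1 + 7×3 = 81
Proposal E: 8×1 + 7×4 + 6×5 + 7×5 = 101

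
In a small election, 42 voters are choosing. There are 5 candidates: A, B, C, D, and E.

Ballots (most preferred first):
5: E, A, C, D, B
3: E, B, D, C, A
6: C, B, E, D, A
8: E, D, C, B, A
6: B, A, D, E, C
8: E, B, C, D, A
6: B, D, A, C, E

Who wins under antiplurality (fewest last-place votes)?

Last-place votes: A 25, B 5, C 6, D 0, E 6.

D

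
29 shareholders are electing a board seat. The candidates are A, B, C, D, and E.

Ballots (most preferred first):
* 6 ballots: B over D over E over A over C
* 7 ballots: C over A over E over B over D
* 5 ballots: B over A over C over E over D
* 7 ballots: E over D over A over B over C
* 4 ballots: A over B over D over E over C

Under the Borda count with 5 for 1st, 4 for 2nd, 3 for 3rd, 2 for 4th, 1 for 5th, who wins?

A

A: 6×2 + 7×4 + 5×4 + 7×3 + 4×5 = 101
B: 6×5 + 7×2 + 5×5 + 7×2 + 4×4 = 99
C: 6×1 + 7×5 + 5×3 + 7×1 + 4×1 = 67
D: 6×4 + 7×1 + 5×1 + 7×4 + 4×3 = 76
E: 6×3 + 7×3 + 5×2 + 7×5 + 4×2 = 92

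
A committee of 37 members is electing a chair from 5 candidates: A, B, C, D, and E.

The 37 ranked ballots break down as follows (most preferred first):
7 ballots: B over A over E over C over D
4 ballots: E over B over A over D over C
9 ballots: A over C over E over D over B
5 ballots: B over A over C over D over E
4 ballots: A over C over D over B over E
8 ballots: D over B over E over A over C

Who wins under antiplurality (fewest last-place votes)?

Last-place votes: A 0, B 9, C 12, D 7, E 9.

A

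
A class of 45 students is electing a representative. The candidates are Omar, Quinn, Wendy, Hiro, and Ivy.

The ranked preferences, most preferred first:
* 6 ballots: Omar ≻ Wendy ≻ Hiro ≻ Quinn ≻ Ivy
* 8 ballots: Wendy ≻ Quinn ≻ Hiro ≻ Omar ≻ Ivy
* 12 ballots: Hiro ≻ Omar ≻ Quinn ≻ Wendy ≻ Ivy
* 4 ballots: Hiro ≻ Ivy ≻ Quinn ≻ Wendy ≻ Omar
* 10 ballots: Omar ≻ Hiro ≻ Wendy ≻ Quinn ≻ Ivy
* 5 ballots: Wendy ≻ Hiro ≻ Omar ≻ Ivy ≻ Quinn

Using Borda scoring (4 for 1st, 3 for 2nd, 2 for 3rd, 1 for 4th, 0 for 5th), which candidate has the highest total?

Omar: 6×4 + 8×1 + 12×3 + 4×0 + 10×4 + 5×2 = 118
Quinn: 6×1 + 8×3 + 12×2 + 4×2 + 10×1 + 5×0 = 72
Wendy: 6×3 + 8×4 + 12×1 + 4×1 + 10×2 + 5×4 = 106
Hiro: 6×2 + 8×2 + 12×4 + 4×4 + 10×3 + 5×3 = 137
Ivy: 6×0 + 8×0 + 12×0 + 4×3 + 10×0 + 5×1 = 17

Hiro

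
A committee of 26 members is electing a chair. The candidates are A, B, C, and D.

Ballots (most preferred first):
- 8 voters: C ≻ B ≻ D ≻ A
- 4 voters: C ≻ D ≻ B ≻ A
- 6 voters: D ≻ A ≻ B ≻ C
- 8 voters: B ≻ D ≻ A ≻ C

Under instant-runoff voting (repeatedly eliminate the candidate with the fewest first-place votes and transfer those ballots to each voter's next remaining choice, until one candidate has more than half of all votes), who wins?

Round 1: A 0, B 8, C 12, D 6. A eliminated.
Round 2: B 8, C 12, D 6. D eliminated.
Round 3: B 14, C 12. B has a majority (≥14).

B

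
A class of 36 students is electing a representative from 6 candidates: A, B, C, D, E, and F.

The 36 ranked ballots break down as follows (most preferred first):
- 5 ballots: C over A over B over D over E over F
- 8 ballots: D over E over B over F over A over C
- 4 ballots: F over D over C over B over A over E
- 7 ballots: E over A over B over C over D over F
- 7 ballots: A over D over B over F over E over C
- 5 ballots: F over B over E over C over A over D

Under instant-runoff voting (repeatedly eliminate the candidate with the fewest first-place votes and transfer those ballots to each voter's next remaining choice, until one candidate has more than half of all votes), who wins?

A

Round 1: A 7, B 0, C 5, D 8, E 7, F 9. B eliminated.
Round 2: A 7, C 5, D 8, E 7, F 9. C eliminated.
Round 3: A 12, D 8, E 7, F 9. E eliminated.
Round 4: A 19, D 8, F 9. A has a majority (≥19).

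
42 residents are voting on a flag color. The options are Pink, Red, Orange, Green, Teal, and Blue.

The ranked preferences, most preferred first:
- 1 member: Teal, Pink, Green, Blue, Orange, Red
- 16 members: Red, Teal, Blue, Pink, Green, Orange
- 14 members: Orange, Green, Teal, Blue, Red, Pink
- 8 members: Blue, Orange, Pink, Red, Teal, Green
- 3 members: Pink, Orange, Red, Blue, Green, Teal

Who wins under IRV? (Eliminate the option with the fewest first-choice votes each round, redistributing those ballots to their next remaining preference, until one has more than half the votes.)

Round 1: Pink 3, Red 16, Orange 14, Green 0, Teal 1, Blue 8. Green eliminated.
Round 2: Pink 3, Red 16, Orange 14, Teal 1, Blue 8. Teal eliminated.
Round 3: Pink 4, Red 16, Orange 14, Blue 8. Pink eliminated.
Round 4: Red 16, Orange 17, Blue 9. Blue eliminated.
Round 5: Red 16, Orange 26. Orange has a majority (≥22).

Orange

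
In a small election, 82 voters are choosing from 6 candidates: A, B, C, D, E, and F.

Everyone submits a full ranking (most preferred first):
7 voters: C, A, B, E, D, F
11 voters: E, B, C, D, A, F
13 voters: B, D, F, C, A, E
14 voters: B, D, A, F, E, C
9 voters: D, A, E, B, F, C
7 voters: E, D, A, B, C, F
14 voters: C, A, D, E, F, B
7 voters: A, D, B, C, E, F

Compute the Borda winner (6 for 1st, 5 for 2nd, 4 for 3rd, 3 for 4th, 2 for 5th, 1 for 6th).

A: 7×5 + 11×2 + 13×2 + 14×4 + 9×5 + 7×4 + 14×5 + 7×6 = 324
B: 7×4 + 11×5 + 13×6 + 14×6 + 9×3 + 7×3 + 14×1 + 7×4 = 335
C: 7×6 + 11×4 + 13×3 + 14×1 + 9×1 + 7×2 + 14×6 + 7×3 = 267
D: 7×2 + 11×3 + 13×5 + 14×5 + 9×6 + 7×5 + 14×4 + 7×5 = 362
E: 7×3 + 11×6 + 13×1 + 14×2 + 9×4 + 7×6 + 14×3 + 7×2 = 262
F: 7×1 + 11×1 + 13×4 + 14×3 + 9×2 + 7×1 + 14×2 + 7×1 = 172

D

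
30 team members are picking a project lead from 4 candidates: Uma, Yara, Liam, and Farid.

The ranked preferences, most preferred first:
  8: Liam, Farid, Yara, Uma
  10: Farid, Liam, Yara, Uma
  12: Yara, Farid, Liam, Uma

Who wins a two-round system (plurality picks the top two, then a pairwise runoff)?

Round 1 first-place votes: Uma 0, Yara 12, Liam 8, Farid 10. Yara and Farid advance.
Runoff: Yara is ranked above Farid on 12 ballots, Farid above Yara on 18.

Farid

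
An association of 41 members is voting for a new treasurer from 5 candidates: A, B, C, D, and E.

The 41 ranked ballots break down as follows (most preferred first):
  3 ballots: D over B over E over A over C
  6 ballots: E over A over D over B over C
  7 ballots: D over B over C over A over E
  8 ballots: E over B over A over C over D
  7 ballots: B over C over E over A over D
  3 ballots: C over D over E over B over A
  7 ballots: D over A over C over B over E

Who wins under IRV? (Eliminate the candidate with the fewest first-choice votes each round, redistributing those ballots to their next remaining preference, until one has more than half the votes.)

E

Round 1: A 0, B 7, C 3, D 17, E 14. A eliminated.
Round 2: B 7, C 3, D 17, E 14. C eliminated.
Round 3: B 7, D 20, E 14. B eliminated.
Round 4: D 20, E 21. E has a majority (≥21).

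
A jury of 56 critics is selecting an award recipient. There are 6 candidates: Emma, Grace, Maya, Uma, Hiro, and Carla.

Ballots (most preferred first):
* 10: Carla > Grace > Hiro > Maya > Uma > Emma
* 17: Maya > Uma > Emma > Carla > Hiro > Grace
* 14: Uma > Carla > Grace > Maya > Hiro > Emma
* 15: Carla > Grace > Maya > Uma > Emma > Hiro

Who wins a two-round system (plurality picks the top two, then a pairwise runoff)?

Round 1 first-place votes: Emma 0, Grace 0, Maya 17, Uma 14, Hiro 0, Carla 25. Carla and Maya advance.
Runoff: Carla is ranked above Maya on 39 ballots, Maya above Carla on 17.

Carla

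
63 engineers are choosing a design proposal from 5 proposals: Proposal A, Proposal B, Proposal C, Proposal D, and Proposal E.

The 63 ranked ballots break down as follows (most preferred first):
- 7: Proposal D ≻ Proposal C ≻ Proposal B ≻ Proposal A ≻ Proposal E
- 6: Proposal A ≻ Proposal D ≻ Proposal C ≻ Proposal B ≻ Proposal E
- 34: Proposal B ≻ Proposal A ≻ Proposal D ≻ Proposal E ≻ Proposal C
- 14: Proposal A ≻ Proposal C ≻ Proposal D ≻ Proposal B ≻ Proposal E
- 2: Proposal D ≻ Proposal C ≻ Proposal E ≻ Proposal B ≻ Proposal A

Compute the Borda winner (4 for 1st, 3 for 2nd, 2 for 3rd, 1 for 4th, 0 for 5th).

Proposal A: 7×1 + 6×4 + 34×3 + 14×4 + 2×0 = 189
Proposal B: 7×2 + 6×1 + 34×4 + 14×1 + 2×1 = 172
Proposal C: 7×3 + 6×2 + 34×0 + 14×3 + 2×3 = 81
Proposal D: 7×4 + 6×3 + 34×2 + 14×2 + 2×4 = 150
Proposal E: 7×0 + 6×0 + 34×1 + 14×0 + 2×2 = 38

Proposal A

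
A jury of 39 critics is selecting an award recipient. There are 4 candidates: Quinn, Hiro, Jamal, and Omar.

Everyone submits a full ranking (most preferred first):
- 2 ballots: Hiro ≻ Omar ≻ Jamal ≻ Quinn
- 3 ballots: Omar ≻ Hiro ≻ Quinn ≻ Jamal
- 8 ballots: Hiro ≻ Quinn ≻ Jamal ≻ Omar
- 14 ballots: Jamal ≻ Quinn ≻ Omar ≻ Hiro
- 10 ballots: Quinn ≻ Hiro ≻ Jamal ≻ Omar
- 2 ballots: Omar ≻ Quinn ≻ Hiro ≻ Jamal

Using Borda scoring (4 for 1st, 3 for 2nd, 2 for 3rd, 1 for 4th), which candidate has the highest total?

Quinn

Quinn: 2×1 + 3×2 + 8×3 + 14×3 + 10×4 + 2×3 = 120
Hiro: 2×4 + 3×3 + 8×4 + 14×1 + 10×3 + 2×2 = 97
Jamal: 2×2 + 3×1 + 8×2 + 14×4 + 10×2 + 2×1 = 101
Omar: 2×3 + 3×4 + 8×1 + 14×2 + 10×1 + 2×4 = 72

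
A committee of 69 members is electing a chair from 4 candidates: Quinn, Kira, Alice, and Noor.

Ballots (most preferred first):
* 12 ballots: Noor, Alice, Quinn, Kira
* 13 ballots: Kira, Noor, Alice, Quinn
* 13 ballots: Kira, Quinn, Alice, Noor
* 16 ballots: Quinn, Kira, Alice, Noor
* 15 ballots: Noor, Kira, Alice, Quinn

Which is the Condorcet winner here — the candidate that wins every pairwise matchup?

Kira vs Quinn: 41–28
Kira vs Alice: 57–12
Kira vs Noor: 42–27
Kira beats every other candidate.

Kira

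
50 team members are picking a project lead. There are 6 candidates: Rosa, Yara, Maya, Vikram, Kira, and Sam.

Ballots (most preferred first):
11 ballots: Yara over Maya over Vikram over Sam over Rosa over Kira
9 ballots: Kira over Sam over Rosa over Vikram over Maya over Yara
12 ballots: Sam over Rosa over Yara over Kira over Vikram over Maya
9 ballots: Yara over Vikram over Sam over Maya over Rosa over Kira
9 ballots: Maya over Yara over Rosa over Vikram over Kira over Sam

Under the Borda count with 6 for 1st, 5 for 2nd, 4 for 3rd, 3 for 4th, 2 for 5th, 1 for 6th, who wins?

Rosa: 11×2 + 9×4 + 12×5 + 9×2 + 9×4 = 172
Yara: 11×6 + 9×1 + 12×4 + 9×6 + 9×5 = 222
Maya: 11×5 + 9×2 + 12×1 + 9×3 + 9×6 = 166
Vikram: 11×4 + 9×3 + 12×2 + 9×5 + 9×3 = 167
Kira: 11×1 + 9×6 + 12×3 + 9×1 + 9×2 = 128
Sam: 11×3 + 9×5 + 12×6 + 9×4 + 9×1 = 195

Yara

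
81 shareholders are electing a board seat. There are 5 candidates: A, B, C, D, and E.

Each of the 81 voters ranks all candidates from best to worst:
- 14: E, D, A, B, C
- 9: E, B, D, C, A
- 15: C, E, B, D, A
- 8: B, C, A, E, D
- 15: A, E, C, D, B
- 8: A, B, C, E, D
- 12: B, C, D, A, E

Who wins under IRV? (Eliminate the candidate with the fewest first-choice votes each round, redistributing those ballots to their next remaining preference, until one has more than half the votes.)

Round 1: A 23, B 20, C 15, D 0, E 23. D eliminated.
Round 2: A 23, B 20, C 15, E 23. C eliminated.
Round 3: A 23, B 20, E 38. B eliminated.
Round 4: A 43, E 38. A has a majority (≥41).

A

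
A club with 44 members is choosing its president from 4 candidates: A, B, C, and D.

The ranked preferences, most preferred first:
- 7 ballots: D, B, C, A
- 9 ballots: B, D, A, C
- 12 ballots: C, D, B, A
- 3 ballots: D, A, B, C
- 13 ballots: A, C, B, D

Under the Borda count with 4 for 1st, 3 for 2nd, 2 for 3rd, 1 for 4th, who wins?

A: 7×1 + 9×2 + 12×1 + 3×3 + 13×4 = 98
B: 7×3 + 9×4 + 12×2 + 3×2 + 13×2 = 113
C: 7×2 + 9×1 + 12×4 + 3×1 + 13×3 = 113
D: 7×4 + 9×3 + 12×3 + 3×4 + 13×1 = 116

D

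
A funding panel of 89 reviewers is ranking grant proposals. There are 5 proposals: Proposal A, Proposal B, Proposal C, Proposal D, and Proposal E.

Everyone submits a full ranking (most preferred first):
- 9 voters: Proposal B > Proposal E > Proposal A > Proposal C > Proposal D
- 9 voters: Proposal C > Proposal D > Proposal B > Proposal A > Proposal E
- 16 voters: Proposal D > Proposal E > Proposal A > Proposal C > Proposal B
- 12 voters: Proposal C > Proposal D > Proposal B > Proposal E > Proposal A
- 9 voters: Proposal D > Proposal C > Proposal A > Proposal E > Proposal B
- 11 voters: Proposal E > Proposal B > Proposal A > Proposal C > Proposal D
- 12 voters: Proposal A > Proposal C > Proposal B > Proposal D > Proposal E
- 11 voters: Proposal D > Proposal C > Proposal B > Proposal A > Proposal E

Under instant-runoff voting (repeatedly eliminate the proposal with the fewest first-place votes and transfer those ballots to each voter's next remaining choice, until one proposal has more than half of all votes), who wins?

Proposal C

Round 1: Proposal A 12, Proposal B 9, Proposal C 21, Proposal D 36, Proposal E 11. Proposal B eliminated.
Round 2: Proposal A 12, Proposal C 21, Proposal D 36, Proposal E 20. Proposal A eliminated.
Round 3: Proposal C 33, Proposal D 36, Proposal E 20. Proposal E eliminated.
Round 4: Proposal C 53, Proposal D 36. Proposal C has a majority (≥45).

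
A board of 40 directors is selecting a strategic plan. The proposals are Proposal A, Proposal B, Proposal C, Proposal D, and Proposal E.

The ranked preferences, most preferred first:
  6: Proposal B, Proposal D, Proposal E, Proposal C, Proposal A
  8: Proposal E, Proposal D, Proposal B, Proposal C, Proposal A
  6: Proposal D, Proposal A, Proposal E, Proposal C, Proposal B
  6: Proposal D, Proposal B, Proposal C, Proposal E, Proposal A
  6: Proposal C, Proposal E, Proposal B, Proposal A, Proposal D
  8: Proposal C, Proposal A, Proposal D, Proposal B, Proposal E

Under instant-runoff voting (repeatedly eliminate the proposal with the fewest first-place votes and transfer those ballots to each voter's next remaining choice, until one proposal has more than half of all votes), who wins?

Round 1: Proposal A 0, Proposal B 6, Proposal C 14, Proposal D 12, Proposal E 8. Proposal A eliminated.
Round 2: Proposal B 6, Proposal C 14, Proposal D 12, Proposal E 8. Proposal B eliminated.
Round 3: Proposal C 14, Proposal D 18, Proposal E 8. Proposal E eliminated.
Round 4: Proposal C 14, Proposal D 26. Proposal D has a majority (≥21).

Proposal D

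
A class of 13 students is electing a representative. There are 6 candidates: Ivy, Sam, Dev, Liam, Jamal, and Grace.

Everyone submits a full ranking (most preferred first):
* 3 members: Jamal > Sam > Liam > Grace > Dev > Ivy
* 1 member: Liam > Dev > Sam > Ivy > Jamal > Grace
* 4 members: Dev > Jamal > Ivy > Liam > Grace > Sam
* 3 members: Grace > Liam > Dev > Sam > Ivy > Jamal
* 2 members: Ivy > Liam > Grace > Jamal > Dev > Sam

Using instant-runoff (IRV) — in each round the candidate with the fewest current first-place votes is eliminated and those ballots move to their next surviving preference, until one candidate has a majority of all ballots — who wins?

Round 1: Ivy 2, Sam 0, Dev 4, Liam 1, Jamal 3, Grace 3. Sam eliminated.
Round 2: Ivy 2, Dev 4, Liam 1, Jamal 3, Grace 3. Liam eliminated.
Round 3: Ivy 2, Dev 5, Jamal 3, Grace 3. Ivy eliminated.
Round 4: Dev 5, Jamal 3, Grace 5. Jamal eliminated.
Round 5: Dev 5, Grace 8. Grace has a majority (≥7).

Grace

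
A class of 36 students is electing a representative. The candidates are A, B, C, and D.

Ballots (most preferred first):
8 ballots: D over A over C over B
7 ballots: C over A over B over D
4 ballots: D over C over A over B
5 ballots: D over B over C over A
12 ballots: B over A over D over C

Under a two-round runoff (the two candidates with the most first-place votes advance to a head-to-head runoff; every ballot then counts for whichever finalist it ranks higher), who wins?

B

Round 1 first-place votes: A 0, B 12, C 7, D 17. D and B advance.
Runoff: D is ranked above B on 17 ballots, B above D on 19.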